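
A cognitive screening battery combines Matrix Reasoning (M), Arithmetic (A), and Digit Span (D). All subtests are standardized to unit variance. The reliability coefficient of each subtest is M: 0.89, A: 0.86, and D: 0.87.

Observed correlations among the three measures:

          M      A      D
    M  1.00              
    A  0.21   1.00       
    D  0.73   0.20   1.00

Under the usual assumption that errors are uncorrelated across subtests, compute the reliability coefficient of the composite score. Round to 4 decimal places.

Var(M+A+D) = 3 + 2·[0.21 + 0.73 + 0.20] = 3 + 2.28 = 5.28.
Because errors are independent across components, Cov(Tᵢ,Tⱼ) = Cov(Xᵢ,Xⱼ); the off-diagonal part of the true-score variance is the same as above.
True-score variance = [0.89 + 0.86 + 0.87] + 2.28 = 2.62 + 2.28 = 4.9.
Reliability = 4.9 / 5.28 = 0.9280.

0.9280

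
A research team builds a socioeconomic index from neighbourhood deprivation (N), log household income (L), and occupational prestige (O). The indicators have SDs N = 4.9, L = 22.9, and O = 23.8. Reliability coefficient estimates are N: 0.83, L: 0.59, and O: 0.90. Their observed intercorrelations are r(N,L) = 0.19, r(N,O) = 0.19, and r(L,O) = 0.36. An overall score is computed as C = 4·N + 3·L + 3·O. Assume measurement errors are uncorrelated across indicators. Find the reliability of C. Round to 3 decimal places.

0.830

Var(C) = 4²·4.9² + 3²·22.9² + 3²·23.8² + 2·[12·4.9·22.9·0.19 + 12·4.9·23.8·0.19 + 9·22.9·23.8·0.36] = 10201.8 + 4575.19 = 14777.
Because errors are independent across components, Cov(Tᵢ,Tⱼ) = Cov(Xᵢ,Xⱼ); the off-diagonal part of the true-score variance is the same as above.
True-score variance = [4²·4.9²·0.83 + 3²·22.9²·0.59 + 3²·23.8²·0.90] + 4575.19 = 7691.63 + 4575.19 = 12266.8.
Reliability = 12266.8 / 14777 = 0.830.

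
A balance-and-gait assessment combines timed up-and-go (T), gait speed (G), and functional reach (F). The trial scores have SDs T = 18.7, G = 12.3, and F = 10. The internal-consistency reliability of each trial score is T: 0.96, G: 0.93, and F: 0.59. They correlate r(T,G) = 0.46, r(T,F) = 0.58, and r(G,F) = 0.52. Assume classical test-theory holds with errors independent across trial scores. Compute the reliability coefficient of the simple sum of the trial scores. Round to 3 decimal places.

0.943

Var(T+G+F) = 18.7² + 12.3² + 10² + 2·[18.7·12.3·0.46 + 18.7·10·0.58 + 12.3·10·0.52] = 600.98 + 556.449 = 1157.43.
Under uncorrelated errors the observed covariances equal the true-score covariances, so only the own-variance terms attenuate.
True-score variance = [18.7²·0.96 + 12.3²·0.93 + 10²·0.59] + 556.449 = 535.402 + 556.449 = 1091.85.
Reliability = 1091.85 / 1157.43 = 0.943.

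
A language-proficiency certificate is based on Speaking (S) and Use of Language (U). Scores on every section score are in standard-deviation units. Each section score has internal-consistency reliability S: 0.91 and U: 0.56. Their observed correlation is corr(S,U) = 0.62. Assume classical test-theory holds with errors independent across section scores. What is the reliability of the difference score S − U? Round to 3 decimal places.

Var(S−U) = 1 + 1 − 2·0.62 = 2 − 1.24 = 0.76.
Because errors are independent across components, Cov(Tᵢ,Tⱼ) = Cov(Xᵢ,Xⱼ); the off-diagonal part of the true-score variance is the same as above.
True-score variance = [0.91 + 0.56] − 1.24 = 1.47 − 1.24 = 0.23.
Reliability = 0.23 / 0.76 = 0.303.

0.303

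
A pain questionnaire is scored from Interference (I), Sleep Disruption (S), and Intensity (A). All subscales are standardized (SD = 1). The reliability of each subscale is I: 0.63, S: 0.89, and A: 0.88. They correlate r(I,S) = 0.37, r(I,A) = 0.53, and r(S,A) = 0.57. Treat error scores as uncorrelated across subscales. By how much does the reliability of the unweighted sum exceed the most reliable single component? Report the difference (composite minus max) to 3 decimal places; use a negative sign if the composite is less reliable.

0.009

Var(sum) = 3 + 2.94 = 5.94; true-score variance = 2.4 + 2.94 = 5.34; composite reliability = 0.8990.
Max component reliability = 0.8900.
Difference = 0.8990 − 0.8900 = 0.009.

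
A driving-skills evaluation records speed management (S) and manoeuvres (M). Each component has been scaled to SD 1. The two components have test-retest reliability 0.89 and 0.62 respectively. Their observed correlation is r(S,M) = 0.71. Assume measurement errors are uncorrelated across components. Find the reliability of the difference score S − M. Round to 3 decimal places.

0.155

Var(S−M) = 1 + 1 − 2·0.71 = 2 − 1.42 = 0.58.
Because errors are independent across components, Cov(Tᵢ,Tⱼ) = Cov(Xᵢ,Xⱼ); the off-diagonal part of the true-score variance is the same as above.
True-score variance = [0.89 + 0.62] − 1.42 = 1.51 − 1.42 = 0.09.
Reliability = 0.09 / 0.58 = 0.155.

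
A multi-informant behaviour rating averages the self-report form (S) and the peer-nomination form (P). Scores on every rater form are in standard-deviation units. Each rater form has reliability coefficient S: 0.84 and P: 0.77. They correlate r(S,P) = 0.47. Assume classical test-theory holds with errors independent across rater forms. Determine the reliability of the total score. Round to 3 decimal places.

0.867

Var(S+P) = 2 + 2·[0.47] = 2 + 0.94 = 2.94.
Because errors are independent across components, Cov(Tᵢ,Tⱼ) = Cov(Xᵢ,Xⱼ); the off-diagonal part of the true-score variance is the same as above.
True-score variance = [0.84 + 0.77] + 0.94 = 1.61 + 0.94 = 2.55.
Reliability = 2.55 / 2.94 = 0.867.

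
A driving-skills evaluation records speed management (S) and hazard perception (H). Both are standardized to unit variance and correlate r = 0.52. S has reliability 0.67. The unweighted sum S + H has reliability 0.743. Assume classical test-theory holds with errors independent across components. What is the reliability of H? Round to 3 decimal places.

Var(S+H) = 2 + 2·0.52 = 3.040.
True-score variance = ρ_S + ρ_H + 2·0.52, so 0.743 = (0.67 + ρ_H + 1.04) / 3.040.
ρ_H = 0.743·3.040 − 0.67 − 1.04 = 0.549.

0.549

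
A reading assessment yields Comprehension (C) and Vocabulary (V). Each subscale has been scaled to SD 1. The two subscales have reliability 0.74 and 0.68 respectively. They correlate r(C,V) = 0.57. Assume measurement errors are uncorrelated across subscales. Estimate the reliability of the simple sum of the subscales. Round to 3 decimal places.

0.815

Var(C+V) = 2 + 2·[0.57] = 2 + 1.14 = 3.14.
Because errors are independent across components, Cov(Tᵢ,Tⱼ) = Cov(Xᵢ,Xⱼ); the off-diagonal part of the true-score variance is the same as above.
True-score variance = [0.74 + 0.68] + 1.14 = 1.42 + 1.14 = 2.56.
Reliability = 2.56 / 3.14 = 0.815.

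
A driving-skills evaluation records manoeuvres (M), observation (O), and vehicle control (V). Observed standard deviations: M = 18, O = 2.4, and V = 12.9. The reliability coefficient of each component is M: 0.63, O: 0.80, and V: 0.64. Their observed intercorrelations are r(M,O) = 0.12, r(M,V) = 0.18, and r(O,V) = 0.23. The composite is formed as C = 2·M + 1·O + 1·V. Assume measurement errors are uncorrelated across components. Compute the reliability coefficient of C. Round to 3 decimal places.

Var(C) = 2²·18² + 2.4² + 12.9² + 2·[2·18·2.4·0.12 + 2·18·12.9·0.18 + 2.4·12.9·0.23] = 1468.17 + 202.162 = 1670.33.
With uncorrelated errors the cross-covariances are all true-score covariance, so they carry over unchanged; only the diagonal terms shrink to ρᵢσᵢ².
True-score variance = [2²·18²·0.63 + 2.4²·0.80 + 12.9²·0.64] + 202.162 = 927.59 + 202.162 = 1129.75.
Reliability = 1129.75 / 1670.33 = 0.676.

0.676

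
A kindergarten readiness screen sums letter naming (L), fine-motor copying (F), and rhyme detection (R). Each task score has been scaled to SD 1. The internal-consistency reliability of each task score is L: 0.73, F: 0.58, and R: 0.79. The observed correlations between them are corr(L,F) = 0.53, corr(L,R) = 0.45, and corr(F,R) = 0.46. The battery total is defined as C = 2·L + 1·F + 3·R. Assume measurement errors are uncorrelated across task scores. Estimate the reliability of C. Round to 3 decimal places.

0.860

Var(C) = 2² + 1 + 3² + 2·[2·0.53 + 6·0.45 + 3·0.46] = 14 + 10.28 = 24.28.
Because errors are independent across components, Cov(Tᵢ,Tⱼ) = Cov(Xᵢ,Xⱼ); the off-diagonal part of the true-score variance is the same as above.
True-score variance = [2²·0.73 + 0.58 + 3²·0.79] + 10.28 = 10.61 + 10.28 = 20.89.
Reliability = 20.89 / 24.28 = 0.860.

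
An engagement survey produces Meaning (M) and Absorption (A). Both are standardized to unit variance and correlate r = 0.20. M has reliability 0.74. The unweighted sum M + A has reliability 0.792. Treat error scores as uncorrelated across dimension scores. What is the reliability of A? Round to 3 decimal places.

Var(M+A) = 2 + 2·0.20 = 2.400.
True-score variance = ρ_M + ρ_A + 2·0.20, so 0.792 = (0.74 + ρ_A + 0.40) / 2.400.
ρ_A = 0.792·2.400 − 0.74 − 0.40 = 0.761.

0.761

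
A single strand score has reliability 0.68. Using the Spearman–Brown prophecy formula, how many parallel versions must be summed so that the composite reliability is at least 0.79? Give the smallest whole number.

k ≥ ρ*(1−ρ₁)/(ρ₁(1−ρ*)) = 0.79·0.32 / (0.68·0.21) = 1.770.
Smallest integer k = 2.

2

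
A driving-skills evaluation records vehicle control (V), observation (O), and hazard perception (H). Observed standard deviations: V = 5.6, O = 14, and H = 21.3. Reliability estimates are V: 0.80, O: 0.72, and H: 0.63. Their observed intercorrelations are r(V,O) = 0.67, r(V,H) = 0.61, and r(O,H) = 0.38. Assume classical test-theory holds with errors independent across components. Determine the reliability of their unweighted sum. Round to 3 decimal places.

Var(V+O+H) = 5.6² + 14² + 21.3² + 2·[5.6·14·0.67 + 5.6·21.3·0.61 + 14·21.3·0.38] = 681.05 + 477.21 = 1158.26.
Under uncorrelated errors the observed covariances equal the true-score covariances, so only the own-variance terms attenuate.
True-score variance = [5.6²·0.80 + 14²·0.72 + 21.3²·0.63] + 477.21 = 452.033 + 477.21 = 929.242.
Reliability = 929.242 / 1158.26 = 0.802.

0.802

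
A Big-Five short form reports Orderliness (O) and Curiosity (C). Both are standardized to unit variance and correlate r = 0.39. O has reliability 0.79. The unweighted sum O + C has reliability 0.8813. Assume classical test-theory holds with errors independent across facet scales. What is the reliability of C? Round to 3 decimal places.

0.880

Var(O+C) = 2 + 2·0.39 = 2.780.
True-score variance = ρ_O + ρ_C + 2·0.39, so 0.8813 = (0.79 + ρ_C + 0.78) / 2.780.
ρ_C = 0.8813·2.780 − 0.79 − 0.78 = 0.880.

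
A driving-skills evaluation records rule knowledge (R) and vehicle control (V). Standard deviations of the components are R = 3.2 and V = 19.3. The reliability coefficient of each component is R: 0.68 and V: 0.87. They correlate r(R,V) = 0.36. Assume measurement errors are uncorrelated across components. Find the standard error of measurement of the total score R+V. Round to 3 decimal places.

7.190

Var(total) = 382.73 + 44.4672 = 427.197.
True-score variance = 331.03 + 44.4672 = 375.497, so reliability = 0.8790.
Error variance = 427.197 − 375.497 = 51.7005; SEM = √51.7005 = 7.190.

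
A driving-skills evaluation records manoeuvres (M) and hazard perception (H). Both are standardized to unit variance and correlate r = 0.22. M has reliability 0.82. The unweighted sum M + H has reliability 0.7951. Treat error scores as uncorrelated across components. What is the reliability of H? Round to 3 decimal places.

Var(M+H) = 2 + 2·0.22 = 2.440.
True-score variance = ρ_M + ρ_H + 2·0.22, so 0.7951 = (0.82 + ρ_H + 0.44) / 2.440.
ρ_H = 0.7951·2.440 − 0.82 − 0.44 = 0.680.

0.680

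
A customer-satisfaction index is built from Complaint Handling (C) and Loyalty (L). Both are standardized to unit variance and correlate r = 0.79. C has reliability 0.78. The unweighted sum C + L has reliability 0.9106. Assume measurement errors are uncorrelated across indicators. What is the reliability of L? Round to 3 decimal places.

Var(C+L) = 2 + 2·0.79 = 3.580.
True-score variance = ρ_C + ρ_L + 2·0.79, so 0.9106 = (0.78 + ρ_L + 1.58) / 3.580.
ρ_L = 0.9106·3.580 − 0.78 − 1.58 = 0.900.

0.900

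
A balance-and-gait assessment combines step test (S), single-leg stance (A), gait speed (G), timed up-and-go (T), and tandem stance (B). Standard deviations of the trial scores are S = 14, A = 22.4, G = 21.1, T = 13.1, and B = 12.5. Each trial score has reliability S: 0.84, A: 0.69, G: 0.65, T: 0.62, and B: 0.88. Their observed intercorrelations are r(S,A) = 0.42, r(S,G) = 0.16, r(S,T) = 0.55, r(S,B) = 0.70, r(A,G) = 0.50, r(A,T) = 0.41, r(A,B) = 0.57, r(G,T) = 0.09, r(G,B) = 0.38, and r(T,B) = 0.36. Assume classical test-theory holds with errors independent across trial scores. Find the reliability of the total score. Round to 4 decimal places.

0.8839

Var(S+A+G+T+B) = 14² + 22.4² + 21.1² + 13.1² + 12.5² + 2·[14·22.4·0.42 + 14·21.1·0.16 + 14·13.1·0.55 + 14·12.5·0.70 + 22.4·21.1·0.50 + 22.4·13.1·0.41 + 22.4·12.5·0.57 + 21.1·13.1·0.09 + 21.1·12.5·0.38 + 13.1·12.5·0.36] = 1470.83 + 2205.26 = 3676.09.
With uncorrelated errors the cross-covariances are all true-score covariance, so they carry over unchanged; only the diagonal terms shrink to ρᵢσᵢ².
True-score variance = [14²·0.84 + 22.4²·0.69 + 21.1²·0.65 + 13.1²·0.62 + 12.5²·0.88] + 2205.26 = 1044.14 + 2205.26 = 3249.4.
Reliability = 3249.4 / 3676.09 = 0.8839.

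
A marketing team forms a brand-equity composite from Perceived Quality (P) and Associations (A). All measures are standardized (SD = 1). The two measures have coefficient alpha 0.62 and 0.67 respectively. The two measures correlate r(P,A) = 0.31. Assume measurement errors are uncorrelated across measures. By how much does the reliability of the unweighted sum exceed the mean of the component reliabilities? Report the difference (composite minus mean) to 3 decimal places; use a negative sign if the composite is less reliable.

0.084

Var(sum) = 2 + 0.62 = 2.62; true-score variance = 1.29 + 0.62 = 1.91; composite reliability = 0.7290.
Mean component reliability = 0.6450.
Difference = 0.7290 − 0.6450 = 0.084.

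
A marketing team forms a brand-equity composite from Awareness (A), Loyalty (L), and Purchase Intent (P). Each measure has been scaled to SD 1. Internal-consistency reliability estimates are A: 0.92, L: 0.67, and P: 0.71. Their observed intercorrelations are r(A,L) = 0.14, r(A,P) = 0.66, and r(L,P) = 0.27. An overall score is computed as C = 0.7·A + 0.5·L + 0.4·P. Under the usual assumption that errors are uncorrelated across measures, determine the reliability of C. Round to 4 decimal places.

Var(C) = 0.7² + 0.5² + 0.4² + 2·[0.35·0.14 + 0.28·0.66 + 0.2·0.27] = 0.9 + 0.5756 = 1.4756.
Under uncorrelated errors the observed covariances equal the true-score covariances, so only the own-variance terms attenuate.
True-score variance = [0.7²·0.92 + 0.5²·0.67 + 0.4²·0.71] + 0.5756 = 0.7319 + 0.5756 = 1.3075.
Reliability = 1.3075 / 1.4756 = 0.8861.

0.8861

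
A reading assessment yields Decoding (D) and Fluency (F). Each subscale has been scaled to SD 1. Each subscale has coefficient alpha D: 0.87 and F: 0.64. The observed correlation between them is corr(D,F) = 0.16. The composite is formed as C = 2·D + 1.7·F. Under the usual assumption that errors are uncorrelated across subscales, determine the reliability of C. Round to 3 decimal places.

0.804

Var(C) = 2² + 1.7² + 2·[3.4·0.16] = 6.89 + 1.088 = 7.978.
Under uncorrelated errors the observed covariances equal the true-score covariances, so only the own-variance terms attenuate.
True-score variance = [2²·0.87 + 1.7²·0.64] + 1.088 = 5.3296 + 1.088 = 6.4176.
Reliability = 6.4176 / 7.978 = 0.804.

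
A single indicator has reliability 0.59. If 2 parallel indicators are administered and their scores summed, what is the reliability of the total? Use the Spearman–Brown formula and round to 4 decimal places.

0.7421

ρ_k = kρ / (1 + (k−1)ρ) = 2·0.59 / (1 + 1·0.59) = 1.180 / 1.590 = 0.7421.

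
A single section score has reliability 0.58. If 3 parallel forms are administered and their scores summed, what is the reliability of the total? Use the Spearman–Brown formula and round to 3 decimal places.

ρ_k = kρ / (1 + (k−1)ρ) = 3·0.58 / (1 + 2·0.58) = 1.740 / 2.160 = 0.806.

0.806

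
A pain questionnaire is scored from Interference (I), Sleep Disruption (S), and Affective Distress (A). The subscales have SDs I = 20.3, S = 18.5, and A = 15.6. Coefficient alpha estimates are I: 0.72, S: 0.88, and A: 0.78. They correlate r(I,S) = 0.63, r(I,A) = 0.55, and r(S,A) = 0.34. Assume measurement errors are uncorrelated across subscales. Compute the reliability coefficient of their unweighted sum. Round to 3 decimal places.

0.896

Var(I+S+A) = 20.3² + 18.5² + 15.6² + 2·[20.3·18.5·0.63 + 20.3·15.6·0.55 + 18.5·15.6·0.34] = 997.7 + 1017.79 = 2015.49.
Because errors are independent across components, Cov(Tᵢ,Tⱼ) = Cov(Xᵢ,Xⱼ); the off-diagonal part of the true-score variance is the same as above.
True-score variance = [20.3²·0.72 + 18.5²·0.88 + 15.6²·0.78] + 1017.79 = 787.706 + 1017.79 = 1805.49.
Reliability = 1805.49 / 2015.49 = 0.896.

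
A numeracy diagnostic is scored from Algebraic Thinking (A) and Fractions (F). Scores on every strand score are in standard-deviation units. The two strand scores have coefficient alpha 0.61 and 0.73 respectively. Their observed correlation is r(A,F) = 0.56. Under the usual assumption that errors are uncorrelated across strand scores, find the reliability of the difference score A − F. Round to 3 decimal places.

0.250

Var(A−F) = 1 + 1 − 2·0.56 = 2 − 1.12 = 0.88.
Because errors are independent across components, Cov(Tᵢ,Tⱼ) = Cov(Xᵢ,Xⱼ); the off-diagonal part of the true-score variance is the same as above.
True-score variance = [0.61 + 0.73] − 1.12 = 1.34 − 1.12 = 0.22.
Reliability = 0.22 / 0.88 = 0.250.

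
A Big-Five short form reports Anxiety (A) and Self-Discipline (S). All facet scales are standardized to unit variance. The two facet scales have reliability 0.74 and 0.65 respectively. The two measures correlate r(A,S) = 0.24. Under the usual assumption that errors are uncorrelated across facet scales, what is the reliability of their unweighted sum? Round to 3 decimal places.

0.754

Var(A+S) = 2 + 2·[0.24] = 2 + 0.48 = 2.48.
With uncorrelated errors the cross-covariances are all true-score covariance, so they carry over unchanged; only the diagonal terms shrink to ρᵢσᵢ².
True-score variance = [0.74 + 0.65] + 0.48 = 1.39 + 0.48 = 1.87.
Reliability = 1.87 / 2.48 = 0.754.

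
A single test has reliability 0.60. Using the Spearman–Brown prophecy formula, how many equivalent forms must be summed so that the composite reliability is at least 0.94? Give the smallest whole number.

11

k ≥ ρ*(1−ρ₁)/(ρ₁(1−ρ*)) = 0.94·0.40 / (0.60·0.06) = 10.444.
Smallest integer k = 11.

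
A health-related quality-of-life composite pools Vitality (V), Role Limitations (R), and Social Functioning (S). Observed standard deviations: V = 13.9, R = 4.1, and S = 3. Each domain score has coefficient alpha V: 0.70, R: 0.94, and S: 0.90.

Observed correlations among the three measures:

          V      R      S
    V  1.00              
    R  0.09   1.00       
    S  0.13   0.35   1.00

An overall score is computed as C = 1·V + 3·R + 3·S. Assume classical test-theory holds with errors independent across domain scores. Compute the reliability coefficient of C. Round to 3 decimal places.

0.867

Var(C) = 13.9² + 3²·4.1² + 3²·3² + 2·[3·13.9·4.1·0.09 + 3·13.9·3·0.13 + 9·4.1·3·0.35] = 425.5 + 140.791 = 566.291.
Because errors are independent across components, Cov(Tᵢ,Tⱼ) = Cov(Xᵢ,Xⱼ); the off-diagonal part of the true-score variance is the same as above.
True-score variance = [13.9²·0.70 + 3²·4.1²·0.94 + 3²·3²·0.90] + 140.791 = 350.36 + 140.791 = 491.15.
Reliability = 491.15 / 566.291 = 0.867.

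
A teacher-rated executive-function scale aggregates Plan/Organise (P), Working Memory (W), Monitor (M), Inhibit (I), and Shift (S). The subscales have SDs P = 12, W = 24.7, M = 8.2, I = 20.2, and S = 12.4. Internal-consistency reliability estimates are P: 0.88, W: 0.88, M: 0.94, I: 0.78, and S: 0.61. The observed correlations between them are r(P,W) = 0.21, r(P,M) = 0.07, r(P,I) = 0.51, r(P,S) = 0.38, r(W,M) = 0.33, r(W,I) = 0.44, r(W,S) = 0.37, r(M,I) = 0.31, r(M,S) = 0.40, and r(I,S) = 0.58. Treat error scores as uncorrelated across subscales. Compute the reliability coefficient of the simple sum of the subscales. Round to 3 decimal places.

Var(P+W+M+I+S) = 12² + 24.7² + 8.2² + 20.2² + 12.4² + 2·[12·24.7·0.21 + 12·8.2·0.07 + 12·20.2·0.51 + 12·12.4·0.38 + 24.7·8.2·0.33 + 24.7·20.2·0.44 + 24.7·12.4·0.37 + 8.2·20.2·0.31 + 8.2·12.4·0.40 + 20.2·12.4·0.58] = 1383.13 + 1772.59 = 3155.72.
Because errors are independent across components, Cov(Tᵢ,Tⱼ) = Cov(Xᵢ,Xⱼ); the off-diagonal part of the true-score variance is the same as above.
True-score variance = [12²·0.88 + 24.7²·0.88 + 8.2²·0.94 + 20.2²·0.78 + 12.4²·0.61] + 1772.59 = 1138.87 + 1772.59 = 2911.46.
Reliability = 2911.46 / 3155.72 = 0.923.

0.923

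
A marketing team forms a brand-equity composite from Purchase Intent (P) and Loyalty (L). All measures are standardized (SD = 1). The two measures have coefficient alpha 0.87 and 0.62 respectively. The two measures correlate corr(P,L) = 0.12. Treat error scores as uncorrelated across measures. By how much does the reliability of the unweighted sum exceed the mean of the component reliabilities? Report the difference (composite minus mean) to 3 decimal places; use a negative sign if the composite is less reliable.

0.027

Var(sum) = 2 + 0.24 = 2.24; true-score variance = 1.49 + 0.24 = 1.73; composite reliability = 0.7723.
Mean component reliability = 0.7450.
Difference = 0.7723 − 0.7450 = 0.027.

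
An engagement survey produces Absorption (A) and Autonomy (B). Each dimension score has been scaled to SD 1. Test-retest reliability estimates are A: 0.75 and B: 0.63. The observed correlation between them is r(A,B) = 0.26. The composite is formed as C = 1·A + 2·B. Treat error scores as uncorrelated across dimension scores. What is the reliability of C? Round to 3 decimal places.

Var(C) = 1 + 2² + 2·[2·0.26] = 5 + 1.04 = 6.04.
With uncorrelated errors the cross-covariances are all true-score covariance, so they carry over unchanged; only the diagonal terms shrink to ρᵢσᵢ².
True-score variance = [0.75 + 2²·0.63] + 1.04 = 3.27 + 1.04 = 4.31.
Reliability = 4.31 / 6.04 = 0.714.

0.714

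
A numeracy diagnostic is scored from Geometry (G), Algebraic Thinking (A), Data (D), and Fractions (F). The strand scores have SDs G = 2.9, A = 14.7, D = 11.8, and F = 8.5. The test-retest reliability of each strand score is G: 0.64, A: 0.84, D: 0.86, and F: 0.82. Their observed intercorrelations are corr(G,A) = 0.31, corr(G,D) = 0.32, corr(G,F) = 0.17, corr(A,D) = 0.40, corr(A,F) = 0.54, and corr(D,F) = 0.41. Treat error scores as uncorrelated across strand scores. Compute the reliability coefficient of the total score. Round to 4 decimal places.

Var(G+A+D+F) = 2.9² + 14.7² + 11.8² + 8.5² + 2·[2.9·14.7·0.31 + 2.9·11.8·0.32 + 2.9·8.5·0.17 + 14.7·11.8·0.40 + 14.7·8.5·0.54 + 11.8·8.5·0.41] = 435.99 + 412.672 = 848.662.
Because errors are independent across components, Cov(Tᵢ,Tⱼ) = Cov(Xᵢ,Xⱼ); the off-diagonal part of the true-score variance is the same as above.
True-score variance = [2.9²·0.64 + 14.7²·0.84 + 11.8²·0.86 + 8.5²·0.82] + 412.672 = 365.889 + 412.672 = 778.562.
Reliability = 778.562 / 848.662 = 0.9174.

0.9174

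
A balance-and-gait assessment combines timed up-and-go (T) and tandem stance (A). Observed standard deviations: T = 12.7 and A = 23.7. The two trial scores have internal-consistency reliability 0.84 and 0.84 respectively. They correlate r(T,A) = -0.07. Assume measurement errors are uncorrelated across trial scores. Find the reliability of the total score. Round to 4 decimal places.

0.8301

Var(T+A) = 12.7² + 23.7² + 2·[12.7·23.7·(-0.07)] = 722.98 − 42.1386 = 680.841.
Because errors are independent across components, Cov(Tᵢ,Tⱼ) = Cov(Xᵢ,Xⱼ); the off-diagonal part of the true-score variance is the same as above.
True-score variance = [12.7²·0.84 + 23.7²·0.84] − 42.1386 = 607.303 − 42.1386 = 565.165.
Reliability = 565.165 / 680.841 = 0.8301.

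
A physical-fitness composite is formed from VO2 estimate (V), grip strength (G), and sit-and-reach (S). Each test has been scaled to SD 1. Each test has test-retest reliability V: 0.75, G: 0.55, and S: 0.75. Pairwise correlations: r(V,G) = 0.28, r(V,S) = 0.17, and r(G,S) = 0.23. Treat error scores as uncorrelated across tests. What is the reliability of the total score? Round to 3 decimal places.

0.782

Var(V+G+S) = 3 + 2·[0.28 + 0.17 + 0.23] = 3 + 1.36 = 4.36.
With uncorrelated errors the cross-covariances are all true-score covariance, so they carry over unchanged; only the diagonal terms shrink to ρᵢσᵢ².
True-score variance = [0.75 + 0.55 + 0.75] + 1.36 = 2.05 + 1.36 = 3.41.
Reliability = 3.41 / 4.36 = 0.782.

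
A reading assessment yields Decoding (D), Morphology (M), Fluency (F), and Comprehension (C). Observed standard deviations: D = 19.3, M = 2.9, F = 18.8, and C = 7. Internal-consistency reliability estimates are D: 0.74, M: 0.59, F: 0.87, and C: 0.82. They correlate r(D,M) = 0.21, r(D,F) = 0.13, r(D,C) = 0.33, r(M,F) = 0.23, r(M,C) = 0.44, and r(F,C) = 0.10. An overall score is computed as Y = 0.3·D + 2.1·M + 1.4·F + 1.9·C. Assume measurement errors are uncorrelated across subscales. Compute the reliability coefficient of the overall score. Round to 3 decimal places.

Var(Y) = 0.3²·19.3² + 2.1²·2.9² + 1.4²·18.8² + 1.9²·7² + 2·[0.63·19.3·2.9·0.21 + 0.42·19.3·18.8·0.13 + 0.57·19.3·7·0.33 + 2.94·2.9·18.8·0.23 + 3.99·2.9·7·0.44 + 2.66·18.8·7·0.10] = 940.245 + 320.278 = 1260.52.
Because errors are independent across components, Cov(Tᵢ,Tⱼ) = Cov(Xᵢ,Xⱼ); the off-diagonal part of the true-score variance is the same as above.
True-score variance = [0.3²·19.3²·0.74 + 2.1²·2.9²·0.59 + 1.4²·18.8²·0.87 + 1.9²·7²·0.82] + 320.278 = 794.426 + 320.278 = 1114.7.
Reliability = 1114.7 / 1260.52 = 0.884.

0.884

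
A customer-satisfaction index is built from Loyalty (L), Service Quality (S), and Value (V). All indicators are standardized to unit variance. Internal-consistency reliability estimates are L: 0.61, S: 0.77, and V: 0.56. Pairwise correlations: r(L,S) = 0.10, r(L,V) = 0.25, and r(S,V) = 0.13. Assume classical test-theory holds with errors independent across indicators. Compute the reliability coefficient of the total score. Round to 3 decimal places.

Var(L+S+V) = 3 + 2·[0.10 + 0.25 + 0.13] = 3 + 0.96 = 3.96.
Under uncorrelated errors the observed covariances equal the true-score covariances, so only the own-variance terms attenuate.
True-score variance = [0.61 + 0.77 + 0.56] + 0.96 = 1.94 + 0.96 = 2.9.
Reliability = 2.9 / 3.96 = 0.732.

0.732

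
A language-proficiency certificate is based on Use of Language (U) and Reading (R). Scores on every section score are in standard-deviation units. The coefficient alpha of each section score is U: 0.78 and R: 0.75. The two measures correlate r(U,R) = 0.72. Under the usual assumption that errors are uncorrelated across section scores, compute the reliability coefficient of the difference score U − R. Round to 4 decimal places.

Var(U−R) = 1 + 1 − 2·0.72 = 2 − 1.44 = 0.56.
Under uncorrelated errors the observed covariances equal the true-score covariances, so only the own-variance terms attenuate.
True-score variance = [0.78 + 0.75] − 1.44 = 1.53 − 1.44 = 0.09.
Reliability = 0.09 / 0.56 = 0.1607.

0.1607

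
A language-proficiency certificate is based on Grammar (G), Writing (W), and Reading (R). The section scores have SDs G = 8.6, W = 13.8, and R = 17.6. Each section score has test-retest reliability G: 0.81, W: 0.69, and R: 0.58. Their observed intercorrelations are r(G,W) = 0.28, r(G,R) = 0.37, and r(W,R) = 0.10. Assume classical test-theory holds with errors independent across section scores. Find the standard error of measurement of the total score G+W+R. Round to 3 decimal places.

Var(total) = 574.16 + 227.043 = 801.203.
True-score variance = 370.972 + 227.043 = 598.015, so reliability = 0.7464.
Error variance = 801.203 − 598.015 = 203.188; SEM = √203.188 = 14.254.

14.254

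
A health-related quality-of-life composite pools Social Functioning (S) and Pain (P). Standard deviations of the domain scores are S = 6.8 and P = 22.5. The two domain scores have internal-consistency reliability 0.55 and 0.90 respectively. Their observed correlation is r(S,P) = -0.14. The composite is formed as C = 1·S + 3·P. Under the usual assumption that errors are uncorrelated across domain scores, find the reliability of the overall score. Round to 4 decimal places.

Var(C) = 6.8² + 3²·22.5² + 2·[3·6.8·22.5·(-0.14)] = 4602.49 − 128.52 = 4473.97.
Under uncorrelated errors the observed covariances equal the true-score covariances, so only the own-variance terms attenuate.
True-score variance = [6.8²·0.55 + 3²·22.5²·0.90] − 128.52 = 4126.06 − 128.52 = 3997.54.
Reliability = 3997.54 / 4473.97 = 0.8935.

0.8935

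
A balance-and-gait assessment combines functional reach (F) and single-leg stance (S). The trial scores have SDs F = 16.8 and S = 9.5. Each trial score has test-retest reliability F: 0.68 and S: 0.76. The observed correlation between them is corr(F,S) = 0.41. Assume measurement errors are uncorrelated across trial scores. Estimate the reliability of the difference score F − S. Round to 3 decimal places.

Var(F−S) = 16.8² + 9.5² − 2·16.8·9.5·0.41 = 372.49 − 130.872 = 241.618.
Because errors are independent across components, Cov(Tᵢ,Tⱼ) = Cov(Xᵢ,Xⱼ); the off-diagonal part of the true-score variance is the same as above.
True-score variance = [16.8²·0.68 + 9.5²·0.76] − 130.872 = 260.513 − 130.872 = 129.641.
Reliability = 129.641 / 241.618 = 0.537.

0.537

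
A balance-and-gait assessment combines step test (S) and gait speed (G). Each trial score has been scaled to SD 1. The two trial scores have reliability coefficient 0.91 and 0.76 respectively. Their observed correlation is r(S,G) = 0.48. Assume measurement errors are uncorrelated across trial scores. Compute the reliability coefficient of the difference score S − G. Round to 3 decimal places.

0.683

Var(S−G) = 1 + 1 − 2·0.48 = 2 − 0.96 = 1.04.
Under uncorrelated errors the observed covariances equal the true-score covariances, so only the own-variance terms attenuate.
True-score variance = [0.91 + 0.76] − 0.96 = 1.67 − 0.96 = 0.71.
Reliability = 0.71 / 1.04 = 0.683.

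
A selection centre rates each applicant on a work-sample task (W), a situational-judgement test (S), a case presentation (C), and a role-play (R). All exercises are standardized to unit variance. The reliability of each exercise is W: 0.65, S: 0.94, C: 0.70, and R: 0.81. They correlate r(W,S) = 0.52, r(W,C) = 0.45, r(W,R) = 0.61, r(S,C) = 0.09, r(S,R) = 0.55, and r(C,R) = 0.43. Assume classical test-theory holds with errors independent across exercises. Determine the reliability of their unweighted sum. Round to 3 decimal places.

Var(W+S+C+R) = 4 + 2·[0.52 + 0.45 + 0.61 + 0.09 + 0.55 + 0.43] = 4 + 5.3 = 9.3.
Under uncorrelated errors the observed covariances equal the true-score covariances, so only the own-variance terms attenuate.
True-score variance = [0.65 + 0.94 + 0.70 + 0.81] + 5.3 = 3.1 + 5.3 = 8.4.
Reliability = 8.4 / 9.3 = 0.903.

0.903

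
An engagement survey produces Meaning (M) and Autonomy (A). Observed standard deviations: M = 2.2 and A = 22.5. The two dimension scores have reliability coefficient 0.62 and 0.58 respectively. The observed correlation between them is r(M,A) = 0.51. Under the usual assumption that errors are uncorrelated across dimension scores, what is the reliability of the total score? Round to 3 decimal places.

0.618

Var(M+A) = 2.2² + 22.5² + 2·[2.2·22.5·0.51] = 511.09 + 50.49 = 561.58.
Because errors are independent across components, Cov(Tᵢ,Tⱼ) = Cov(Xᵢ,Xⱼ); the off-diagonal part of the true-score variance is the same as above.
True-score variance = [2.2²·0.62 + 22.5²·0.58] + 50.49 = 296.626 + 50.49 = 347.116.
Reliability = 347.116 / 561.58 = 0.618.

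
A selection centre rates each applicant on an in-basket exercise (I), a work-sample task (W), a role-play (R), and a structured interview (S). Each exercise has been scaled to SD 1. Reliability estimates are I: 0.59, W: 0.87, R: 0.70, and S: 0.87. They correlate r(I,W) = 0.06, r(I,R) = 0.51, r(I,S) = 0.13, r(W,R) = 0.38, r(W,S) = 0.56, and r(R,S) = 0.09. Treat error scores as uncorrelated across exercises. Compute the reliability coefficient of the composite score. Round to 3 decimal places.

Var(I+W+R+S) = 4 + 2·[0.06 + 0.51 + 0.13 + 0.38 + 0.56 + 0.09] = 4 + 3.46 = 7.46.
Because errors are independent across components, Cov(Tᵢ,Tⱼ) = Cov(Xᵢ,Xⱼ); the off-diagonal part of the true-score variance is the same as above.
True-score variance = [0.59 + 0.87 + 0.70 + 0.87] + 3.46 = 3.03 + 3.46 = 6.49.
Reliability = 6.49 / 7.46 = 0.870.

0.870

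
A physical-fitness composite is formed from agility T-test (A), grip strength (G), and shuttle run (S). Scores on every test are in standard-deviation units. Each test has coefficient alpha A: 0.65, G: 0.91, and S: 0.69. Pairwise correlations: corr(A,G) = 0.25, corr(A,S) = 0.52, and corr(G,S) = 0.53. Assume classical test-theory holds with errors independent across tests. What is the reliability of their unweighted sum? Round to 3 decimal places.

0.866

Var(A+G+S) = 3 + 2·[0.25 + 0.52 + 0.53] = 3 + 2.6 = 5.6.
Under uncorrelated errors the observed covariances equal the true-score covariances, so only the own-variance terms attenuate.
True-score variance = [0.65 + 0.91 + 0.69] + 2.6 = 2.25 + 2.6 = 4.85.
Reliability = 4.85 / 5.6 = 0.866.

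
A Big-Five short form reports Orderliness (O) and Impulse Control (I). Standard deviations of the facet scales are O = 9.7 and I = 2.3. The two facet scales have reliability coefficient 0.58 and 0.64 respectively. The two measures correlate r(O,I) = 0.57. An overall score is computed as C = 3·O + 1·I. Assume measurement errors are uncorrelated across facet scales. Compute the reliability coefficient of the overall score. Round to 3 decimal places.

0.615

Var(C) = 3²·9.7² + 2.3² + 2·[3·9.7·2.3·0.57] = 852.1 + 76.3002 = 928.4.
Under uncorrelated errors the observed covariances equal the true-score covariances, so only the own-variance terms attenuate.
True-score variance = [3²·9.7²·0.58 + 2.3²·0.64] + 76.3002 = 494.535 + 76.3002 = 570.836.
Reliability = 570.836 / 928.4 = 0.615.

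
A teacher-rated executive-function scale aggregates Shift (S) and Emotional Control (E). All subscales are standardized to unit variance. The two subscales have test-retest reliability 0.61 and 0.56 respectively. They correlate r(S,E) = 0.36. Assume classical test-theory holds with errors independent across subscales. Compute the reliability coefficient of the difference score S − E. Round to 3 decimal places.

0.352

Var(S−E) = 1 + 1 − 2·0.36 = 2 − 0.72 = 1.28.
With uncorrelated errors the cross-covariances are all true-score covariance, so they carry over unchanged; only the diagonal terms shrink to ρᵢσᵢ².
True-score variance = [0.61 + 0.56] − 0.72 = 1.17 − 0.72 = 0.45.
Reliability = 0.45 / 1.28 = 0.352.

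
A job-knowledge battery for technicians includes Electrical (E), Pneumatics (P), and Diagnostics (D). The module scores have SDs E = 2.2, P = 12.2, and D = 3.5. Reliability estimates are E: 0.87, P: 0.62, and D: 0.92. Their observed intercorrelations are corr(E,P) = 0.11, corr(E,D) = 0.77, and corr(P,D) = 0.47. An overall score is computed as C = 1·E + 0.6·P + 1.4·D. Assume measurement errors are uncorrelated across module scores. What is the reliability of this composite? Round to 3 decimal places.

0.832

Var(C) = 2.2² + 0.6²·12.2² + 1.4²·3.5² + 2·[0.6·2.2·12.2·0.11 + 1.4·2.2·3.5·0.77 + 0.84·12.2·3.5·0.47] = 82.4324 + 53.86 = 136.292.
Because errors are independent across components, Cov(Tᵢ,Tⱼ) = Cov(Xᵢ,Xⱼ); the off-diagonal part of the true-score variance is the same as above.
True-score variance = [2.2²·0.87 + 0.6²·12.2²·0.62 + 1.4²·3.5²·0.92] + 53.86 = 59.5211 + 53.86 = 113.381.
Reliability = 113.381 / 136.292 = 0.832.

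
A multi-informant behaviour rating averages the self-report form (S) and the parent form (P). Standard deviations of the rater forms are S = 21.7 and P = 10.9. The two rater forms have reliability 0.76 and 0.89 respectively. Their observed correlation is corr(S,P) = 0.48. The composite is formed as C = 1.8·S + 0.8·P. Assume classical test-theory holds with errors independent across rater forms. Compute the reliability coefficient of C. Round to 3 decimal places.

Var(C) = 1.8²·21.7² + 0.8²·10.9² + 2·[1.44·21.7·10.9·0.48] = 1601.72 + 326.979 = 1928.7.
With uncorrelated errors the cross-covariances are all true-score covariance, so they carry over unchanged; only the diagonal terms shrink to ρᵢσᵢ².
True-score variance = [1.8²·21.7²·0.76 + 0.8²·10.9²·0.89] + 326.979 = 1227.19 + 326.979 = 1554.17.
Reliability = 1554.17 / 1928.7 = 0.806.

0.806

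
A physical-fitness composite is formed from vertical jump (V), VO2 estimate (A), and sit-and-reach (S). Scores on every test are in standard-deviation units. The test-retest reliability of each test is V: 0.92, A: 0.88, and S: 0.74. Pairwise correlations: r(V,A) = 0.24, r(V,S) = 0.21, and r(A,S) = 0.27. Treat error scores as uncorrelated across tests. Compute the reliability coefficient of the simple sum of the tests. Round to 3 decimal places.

0.896

Var(V+A+S) = 3 + 2·[0.24 + 0.21 + 0.27] = 3 + 1.44 = 4.44.
Because errors are independent across components, Cov(Tᵢ,Tⱼ) = Cov(Xᵢ,Xⱼ); the off-diagonal part of the true-score variance is the same as above.
True-score variance = [0.92 + 0.88 + 0.74] + 1.44 = 2.54 + 1.44 = 3.98.
Reliability = 3.98 / 4.44 = 0.896.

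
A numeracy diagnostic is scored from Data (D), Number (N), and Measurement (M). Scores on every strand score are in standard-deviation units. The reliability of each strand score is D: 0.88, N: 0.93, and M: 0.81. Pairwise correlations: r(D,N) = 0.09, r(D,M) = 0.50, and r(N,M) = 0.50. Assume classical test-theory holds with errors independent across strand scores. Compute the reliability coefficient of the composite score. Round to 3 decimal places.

0.927

Var(D+N+M) = 3 + 2·[0.09 + 0.50 + 0.50] = 3 + 2.18 = 5.18.
Under uncorrelated errors the observed covariances equal the true-score covariances, so only the own-variance terms attenuate.
True-score variance = [0.88 + 0.93 + 0.81] + 2.18 = 2.62 + 2.18 = 4.8.
Reliability = 4.8 / 5.18 = 0.927.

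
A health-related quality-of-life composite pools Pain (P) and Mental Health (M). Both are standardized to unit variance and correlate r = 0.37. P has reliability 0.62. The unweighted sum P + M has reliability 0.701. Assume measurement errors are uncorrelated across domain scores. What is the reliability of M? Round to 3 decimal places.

Var(P+M) = 2 + 2·0.37 = 2.740.
True-score variance = ρ_P + ρ_M + 2·0.37, so 0.701 = (0.62 + ρ_M + 0.74) / 2.740.
ρ_M = 0.701·2.740 − 0.62 − 0.74 = 0.561.

0.561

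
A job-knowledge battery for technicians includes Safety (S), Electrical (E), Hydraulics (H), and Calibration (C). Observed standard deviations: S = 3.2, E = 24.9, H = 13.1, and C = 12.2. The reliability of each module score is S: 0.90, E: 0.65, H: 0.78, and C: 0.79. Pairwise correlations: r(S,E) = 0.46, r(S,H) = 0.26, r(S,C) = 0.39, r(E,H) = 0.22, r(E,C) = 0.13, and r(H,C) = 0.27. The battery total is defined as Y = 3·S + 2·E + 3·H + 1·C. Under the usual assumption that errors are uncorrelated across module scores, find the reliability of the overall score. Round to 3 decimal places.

0.801

Var(Y) = 3²·3.2² + 2²·24.9² + 3²·13.1² + 12.2² + 2·[6·3.2·24.9·0.46 + 9·3.2·13.1·0.26 + 3·3.2·12.2·0.39 + 6·24.9·13.1·0.22 + 2·24.9·12.2·0.13 + 3·13.1·12.2·0.27] = 4265.53 + 2005.39 = 6270.92.
With uncorrelated errors the cross-covariances are all true-score covariance, so they carry over unchanged; only the diagonal terms shrink to ρᵢσᵢ².
True-score variance = [3²·3.2²·0.90 + 2²·24.9²·0.65 + 3²·13.1²·0.78 + 12.2²·0.79] + 2005.39 = 3017.26 + 2005.39 = 5022.64.
Reliability = 5022.64 / 6270.92 = 0.801.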